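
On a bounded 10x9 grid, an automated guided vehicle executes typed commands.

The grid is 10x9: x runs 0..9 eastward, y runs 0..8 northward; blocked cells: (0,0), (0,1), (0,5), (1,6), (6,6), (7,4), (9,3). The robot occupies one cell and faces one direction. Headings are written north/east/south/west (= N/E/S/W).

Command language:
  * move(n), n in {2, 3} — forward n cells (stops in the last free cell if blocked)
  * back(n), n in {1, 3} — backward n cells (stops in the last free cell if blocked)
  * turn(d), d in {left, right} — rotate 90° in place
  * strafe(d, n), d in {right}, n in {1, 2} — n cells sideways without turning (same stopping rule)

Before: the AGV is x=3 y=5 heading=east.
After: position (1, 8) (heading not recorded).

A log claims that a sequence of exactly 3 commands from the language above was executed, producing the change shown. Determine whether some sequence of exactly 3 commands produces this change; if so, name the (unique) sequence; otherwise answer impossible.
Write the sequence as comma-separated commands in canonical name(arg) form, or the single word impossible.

key: running strafe(right, 2) before turn(right) would end elsewhere — order is forced
initial: x=3 y=5 heading=east
step 1 (turn(right)): x=3 y=5 heading=south
step 2 (back(3)): x=3 y=8 heading=south
step 3 (strafe(right, 2)): x=1 y=8 heading=south
no rival 3-sequence matches.

turn(right), back(3), strafe(right, 2)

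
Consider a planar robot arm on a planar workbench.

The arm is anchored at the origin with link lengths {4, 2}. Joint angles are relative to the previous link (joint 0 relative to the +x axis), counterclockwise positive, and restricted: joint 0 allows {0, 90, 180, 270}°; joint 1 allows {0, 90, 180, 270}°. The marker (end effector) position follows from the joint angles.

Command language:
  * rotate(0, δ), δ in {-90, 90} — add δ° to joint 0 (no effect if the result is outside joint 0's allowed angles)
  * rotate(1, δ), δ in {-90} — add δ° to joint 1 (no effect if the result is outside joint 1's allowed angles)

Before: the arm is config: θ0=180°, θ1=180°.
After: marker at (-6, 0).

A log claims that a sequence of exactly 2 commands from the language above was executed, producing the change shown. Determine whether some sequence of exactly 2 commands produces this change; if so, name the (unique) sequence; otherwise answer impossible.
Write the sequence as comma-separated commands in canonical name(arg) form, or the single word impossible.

from: config: θ0=180°, θ1=180°
step 1 (rotate(1, -90)): config: θ0=180°, θ1=90°
step 2 (rotate(1, -90)): config: θ0=180°, θ1=0°
no other 2-command option fits: unique.

rotate(1, -90), rotate(1, -90)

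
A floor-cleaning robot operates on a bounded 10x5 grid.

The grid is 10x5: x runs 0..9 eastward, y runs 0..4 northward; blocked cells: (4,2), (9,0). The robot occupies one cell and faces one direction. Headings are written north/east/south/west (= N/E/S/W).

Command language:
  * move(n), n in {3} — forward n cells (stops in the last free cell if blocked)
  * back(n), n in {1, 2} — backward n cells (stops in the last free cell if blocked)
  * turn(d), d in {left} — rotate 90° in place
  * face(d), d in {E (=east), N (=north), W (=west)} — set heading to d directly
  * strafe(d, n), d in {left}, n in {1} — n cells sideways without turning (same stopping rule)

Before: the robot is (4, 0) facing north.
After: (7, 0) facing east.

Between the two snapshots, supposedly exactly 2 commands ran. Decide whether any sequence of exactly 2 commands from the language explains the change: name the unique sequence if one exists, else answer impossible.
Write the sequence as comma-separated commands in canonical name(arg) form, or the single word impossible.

key: cell and facing (now E) both changed — the 2 commands mix motion and turning
begin: (4, 0) facing north
[1] after face(E): (4, 0) facing east
[2] after move(3): (7, 0) facing east
no rival 2-sequence matches.

face(E), move(3)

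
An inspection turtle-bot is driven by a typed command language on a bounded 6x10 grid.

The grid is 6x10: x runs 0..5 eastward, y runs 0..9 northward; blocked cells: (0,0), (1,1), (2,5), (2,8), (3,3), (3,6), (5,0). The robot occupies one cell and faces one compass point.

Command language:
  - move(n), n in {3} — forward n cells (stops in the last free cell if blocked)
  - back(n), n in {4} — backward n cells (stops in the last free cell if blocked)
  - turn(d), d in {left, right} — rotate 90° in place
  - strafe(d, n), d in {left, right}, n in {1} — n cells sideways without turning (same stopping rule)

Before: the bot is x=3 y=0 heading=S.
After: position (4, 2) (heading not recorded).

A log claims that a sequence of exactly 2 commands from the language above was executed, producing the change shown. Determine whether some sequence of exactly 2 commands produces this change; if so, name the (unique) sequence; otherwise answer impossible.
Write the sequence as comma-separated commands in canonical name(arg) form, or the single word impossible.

key: order matters: swapping back(4) and strafe(left, 1) lands elsewhere
start: x=3 y=0 heading=S
1. back(4) → x=3 y=2 heading=S
2. strafe(left, 1) → x=4 y=2 heading=S
no rival 2-sequence matches.

back(4), strafe(left, 1)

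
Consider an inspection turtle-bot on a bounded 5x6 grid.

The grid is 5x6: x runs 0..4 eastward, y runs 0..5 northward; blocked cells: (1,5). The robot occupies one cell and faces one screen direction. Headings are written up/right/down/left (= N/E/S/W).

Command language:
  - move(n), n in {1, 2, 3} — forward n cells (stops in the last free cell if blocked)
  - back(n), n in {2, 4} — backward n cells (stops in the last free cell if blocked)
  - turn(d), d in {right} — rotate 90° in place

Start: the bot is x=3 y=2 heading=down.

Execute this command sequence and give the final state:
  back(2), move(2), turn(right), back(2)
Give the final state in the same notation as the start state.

x=4 y=2 heading=left

t0: x=3 y=2 heading=down
1. back(2) → x=3 y=4 heading=down
2. move(2) → x=3 y=2 heading=down
3. turn(right) → x=3 y=2 heading=left
4. back(2) → x=4 y=2 heading=left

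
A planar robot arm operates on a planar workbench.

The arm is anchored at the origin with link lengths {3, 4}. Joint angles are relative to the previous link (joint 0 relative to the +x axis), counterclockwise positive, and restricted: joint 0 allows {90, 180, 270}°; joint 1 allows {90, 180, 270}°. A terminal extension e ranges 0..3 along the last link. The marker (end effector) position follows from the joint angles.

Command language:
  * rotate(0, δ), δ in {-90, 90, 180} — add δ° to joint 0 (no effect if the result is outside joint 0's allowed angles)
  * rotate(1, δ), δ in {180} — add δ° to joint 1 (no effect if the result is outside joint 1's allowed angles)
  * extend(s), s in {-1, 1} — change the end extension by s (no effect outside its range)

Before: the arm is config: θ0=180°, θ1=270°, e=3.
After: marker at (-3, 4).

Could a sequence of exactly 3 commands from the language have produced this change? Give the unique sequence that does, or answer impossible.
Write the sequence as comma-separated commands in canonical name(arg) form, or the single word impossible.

t0: config: θ0=180°, θ1=270°, e=3
[1] after extend(-1): config: θ0=180°, θ1=270°, e=2
[2] after extend(-1): config: θ0=180°, θ1=270°, e=1
[3] after extend(-1): config: θ0=180°, θ1=270°, e=0
no other 3-command option fits: unique.

extend(-1), extend(-1), extend(-1)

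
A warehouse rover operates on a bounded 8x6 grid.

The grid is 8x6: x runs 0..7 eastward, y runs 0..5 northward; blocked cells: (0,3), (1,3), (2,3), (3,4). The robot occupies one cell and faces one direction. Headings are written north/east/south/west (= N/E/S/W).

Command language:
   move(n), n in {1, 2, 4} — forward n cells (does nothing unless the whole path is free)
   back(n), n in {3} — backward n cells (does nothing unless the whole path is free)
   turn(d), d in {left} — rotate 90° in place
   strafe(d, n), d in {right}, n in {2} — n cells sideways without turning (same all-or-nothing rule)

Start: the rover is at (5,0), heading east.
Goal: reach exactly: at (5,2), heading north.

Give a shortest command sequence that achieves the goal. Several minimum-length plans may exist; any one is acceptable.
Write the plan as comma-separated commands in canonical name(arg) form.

from: at (5,0), heading east
[1] after turn(left): at (5,0), heading north
[2] after move(2): at (5,2), heading north
shorter routes all fall short; 2 is best.

turn(left), move(2)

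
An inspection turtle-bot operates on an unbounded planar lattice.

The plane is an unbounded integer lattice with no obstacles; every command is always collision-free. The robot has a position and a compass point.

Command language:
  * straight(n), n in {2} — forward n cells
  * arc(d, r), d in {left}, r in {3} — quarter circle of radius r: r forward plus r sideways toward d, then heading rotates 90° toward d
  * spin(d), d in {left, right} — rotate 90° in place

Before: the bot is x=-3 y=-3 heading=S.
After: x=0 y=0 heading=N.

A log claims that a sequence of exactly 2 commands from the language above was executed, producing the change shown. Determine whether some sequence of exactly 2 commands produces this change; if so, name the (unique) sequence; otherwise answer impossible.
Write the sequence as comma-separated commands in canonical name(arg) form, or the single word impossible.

spin(left), arc(left, 3)

key: cell and facing (now N) both changed — the 2 commands mix motion and turning
start: x=-3 y=-3 heading=S
[1] after spin(left): x=-3 y=-3 heading=E
[2] after arc(left, 3): x=0 y=0 heading=N
all 16 alternatives checked — unique.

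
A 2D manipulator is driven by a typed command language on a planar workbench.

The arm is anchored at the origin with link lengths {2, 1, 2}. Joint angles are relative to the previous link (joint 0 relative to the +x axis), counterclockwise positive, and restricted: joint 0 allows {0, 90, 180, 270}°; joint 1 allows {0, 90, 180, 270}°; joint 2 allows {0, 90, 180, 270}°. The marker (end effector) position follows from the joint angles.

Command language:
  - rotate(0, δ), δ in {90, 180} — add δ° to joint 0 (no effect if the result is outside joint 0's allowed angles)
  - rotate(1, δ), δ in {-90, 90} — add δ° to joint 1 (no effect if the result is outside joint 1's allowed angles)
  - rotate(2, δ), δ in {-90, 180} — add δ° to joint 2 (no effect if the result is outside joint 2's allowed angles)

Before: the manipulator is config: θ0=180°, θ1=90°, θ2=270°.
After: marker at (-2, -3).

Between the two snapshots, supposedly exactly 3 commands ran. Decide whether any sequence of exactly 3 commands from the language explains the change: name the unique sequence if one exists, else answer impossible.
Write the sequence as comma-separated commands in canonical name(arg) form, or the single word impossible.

start: config: θ0=180°, θ1=90°, θ2=270°
[1] after rotate(2, -90): config: θ0=180°, θ1=90°, θ2=180°
[2] after rotate(2, -90): config: θ0=180°, θ1=90°, θ2=90°
[3] after rotate(2, -90): config: θ0=180°, θ1=90°, θ2=0°
no other 3-command option fits: unique.

rotate(2, -90), rotate(2, -90), rotate(2, -90)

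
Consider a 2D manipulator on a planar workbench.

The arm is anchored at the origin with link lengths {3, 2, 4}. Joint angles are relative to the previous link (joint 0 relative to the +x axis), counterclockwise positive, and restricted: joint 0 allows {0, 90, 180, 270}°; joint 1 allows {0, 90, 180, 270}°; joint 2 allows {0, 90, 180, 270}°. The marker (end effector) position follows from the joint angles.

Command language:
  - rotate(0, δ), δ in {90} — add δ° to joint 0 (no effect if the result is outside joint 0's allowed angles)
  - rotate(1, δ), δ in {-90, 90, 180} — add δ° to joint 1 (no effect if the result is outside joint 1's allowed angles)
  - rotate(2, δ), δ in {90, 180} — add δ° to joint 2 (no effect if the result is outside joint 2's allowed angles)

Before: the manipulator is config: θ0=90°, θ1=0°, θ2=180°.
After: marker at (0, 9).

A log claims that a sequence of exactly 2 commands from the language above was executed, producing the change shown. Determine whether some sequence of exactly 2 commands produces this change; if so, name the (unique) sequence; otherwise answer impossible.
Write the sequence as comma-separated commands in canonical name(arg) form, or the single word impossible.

rotate(2, 90), rotate(2, 90)

begin: config: θ0=90°, θ1=0°, θ2=180°
1. rotate(2, 90) → config: θ0=90°, θ1=0°, θ2=270°
2. rotate(2, 90) → config: θ0=90°, θ1=0°, θ2=0°
all 36 alternatives checked — unique.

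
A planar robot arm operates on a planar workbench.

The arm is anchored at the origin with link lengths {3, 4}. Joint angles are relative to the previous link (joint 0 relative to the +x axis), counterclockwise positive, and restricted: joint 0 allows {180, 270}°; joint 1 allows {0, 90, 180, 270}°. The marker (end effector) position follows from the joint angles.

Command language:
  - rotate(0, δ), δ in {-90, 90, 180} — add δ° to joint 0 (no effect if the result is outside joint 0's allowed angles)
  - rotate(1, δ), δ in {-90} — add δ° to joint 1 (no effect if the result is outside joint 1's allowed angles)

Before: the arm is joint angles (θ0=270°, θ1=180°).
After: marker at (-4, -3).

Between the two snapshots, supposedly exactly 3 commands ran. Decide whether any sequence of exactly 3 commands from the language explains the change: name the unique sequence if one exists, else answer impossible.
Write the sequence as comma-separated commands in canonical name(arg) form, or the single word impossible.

begin: joint angles (θ0=270°, θ1=180°)
[1] after rotate(1, -90): joint angles (θ0=270°, θ1=90°)
[2] after rotate(1, -90): joint angles (θ0=270°, θ1=0°)
[3] after rotate(1, -90): joint angles (θ0=270°, θ1=270°)
uniquely the one of 64 3-step routes that fits.

rotate(1, -90), rotate(1, -90), rotate(1, -90)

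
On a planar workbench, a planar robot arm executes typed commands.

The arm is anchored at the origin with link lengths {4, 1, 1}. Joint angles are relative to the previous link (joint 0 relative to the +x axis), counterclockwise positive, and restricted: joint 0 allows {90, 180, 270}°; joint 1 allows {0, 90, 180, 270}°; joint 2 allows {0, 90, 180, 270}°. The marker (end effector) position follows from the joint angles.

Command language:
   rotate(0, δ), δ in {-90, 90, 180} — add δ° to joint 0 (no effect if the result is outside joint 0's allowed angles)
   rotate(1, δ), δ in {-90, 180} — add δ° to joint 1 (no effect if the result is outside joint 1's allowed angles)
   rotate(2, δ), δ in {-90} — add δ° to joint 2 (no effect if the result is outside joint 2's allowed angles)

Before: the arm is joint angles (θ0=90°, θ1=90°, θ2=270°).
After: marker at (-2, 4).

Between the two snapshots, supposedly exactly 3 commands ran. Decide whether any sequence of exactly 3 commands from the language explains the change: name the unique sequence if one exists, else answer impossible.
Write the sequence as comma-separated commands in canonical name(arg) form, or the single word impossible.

rotate(2, -90), rotate(2, -90), rotate(2, -90)

start: joint angles (θ0=90°, θ1=90°, θ2=270°)
1. rotate(2, -90) → joint angles (θ0=90°, θ1=90°, θ2=180°)
2. rotate(2, -90) → joint angles (θ0=90°, θ1=90°, θ2=90°)
3. rotate(2, -90) → joint angles (θ0=90°, θ1=90°, θ2=0°)
no other 3-command option fits: unique.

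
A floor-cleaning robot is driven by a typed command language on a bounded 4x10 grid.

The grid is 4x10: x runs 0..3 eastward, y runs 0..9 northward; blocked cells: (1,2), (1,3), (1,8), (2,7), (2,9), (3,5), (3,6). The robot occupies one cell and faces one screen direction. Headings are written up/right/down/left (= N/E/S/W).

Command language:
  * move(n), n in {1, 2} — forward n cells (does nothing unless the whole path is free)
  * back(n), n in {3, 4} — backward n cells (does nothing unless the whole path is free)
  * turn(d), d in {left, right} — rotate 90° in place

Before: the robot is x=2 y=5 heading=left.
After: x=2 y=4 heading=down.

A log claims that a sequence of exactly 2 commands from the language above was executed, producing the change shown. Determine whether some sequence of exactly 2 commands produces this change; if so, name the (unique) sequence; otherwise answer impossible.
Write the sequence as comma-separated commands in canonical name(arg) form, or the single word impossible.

turn(left), move(1)

key: running move(1) before turn(left) would end elsewhere — order is forced
from: x=2 y=5 heading=left
1. turn(left) → x=2 y=5 heading=down
2. move(1) → x=2 y=4 heading=down
all 36 alternatives checked — unique.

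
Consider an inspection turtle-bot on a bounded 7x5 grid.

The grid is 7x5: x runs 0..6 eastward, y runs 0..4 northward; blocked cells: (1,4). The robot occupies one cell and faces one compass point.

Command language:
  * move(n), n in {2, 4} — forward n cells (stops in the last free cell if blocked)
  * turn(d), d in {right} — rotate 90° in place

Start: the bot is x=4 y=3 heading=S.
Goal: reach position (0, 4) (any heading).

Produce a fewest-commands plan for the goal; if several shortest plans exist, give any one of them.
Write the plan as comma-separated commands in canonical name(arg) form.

initial: x=4 y=3 heading=S
t=1 turn(right) ⇒ x=4 y=3 heading=W
t=2 move(4) ⇒ x=0 y=3 heading=W
t=3 turn(right) ⇒ x=0 y=3 heading=N
t=4 move(4) ⇒ x=0 y=4 heading=N
shorter routes all fall short; 4 is best.

turn(right), move(4), turn(right), move(4)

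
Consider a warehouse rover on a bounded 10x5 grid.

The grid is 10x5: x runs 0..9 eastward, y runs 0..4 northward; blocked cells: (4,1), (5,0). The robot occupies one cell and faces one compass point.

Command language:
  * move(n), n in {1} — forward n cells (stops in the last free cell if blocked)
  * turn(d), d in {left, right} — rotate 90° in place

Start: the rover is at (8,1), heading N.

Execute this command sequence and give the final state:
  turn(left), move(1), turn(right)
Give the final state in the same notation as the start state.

at (7,1), heading N

from: at (8,1), heading N
[1] after turn(left): at (8,1), heading W
[2] after move(1): at (7,1), heading W
[3] after turn(right): at (7,1), heading N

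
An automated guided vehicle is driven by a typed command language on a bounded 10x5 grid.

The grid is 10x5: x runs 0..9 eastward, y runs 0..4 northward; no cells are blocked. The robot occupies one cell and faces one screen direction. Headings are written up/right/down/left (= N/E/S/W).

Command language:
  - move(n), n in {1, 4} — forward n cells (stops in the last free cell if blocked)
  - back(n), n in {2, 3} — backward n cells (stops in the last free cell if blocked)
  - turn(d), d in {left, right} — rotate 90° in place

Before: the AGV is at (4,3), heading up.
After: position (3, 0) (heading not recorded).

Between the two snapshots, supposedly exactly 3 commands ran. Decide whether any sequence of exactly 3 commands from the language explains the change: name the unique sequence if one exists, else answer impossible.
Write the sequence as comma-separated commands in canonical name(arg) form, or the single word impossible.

key: order matters: swapping back(3) and move(1) lands elsewhere
initial: at (4,3), heading up
[1] after back(3): at (4,0), heading up
[2] after turn(left): at (4,0), heading left
[3] after move(1): at (3,0), heading left
uniquely the one of 216 3-step routes that fits.

back(3), turn(left), move(1)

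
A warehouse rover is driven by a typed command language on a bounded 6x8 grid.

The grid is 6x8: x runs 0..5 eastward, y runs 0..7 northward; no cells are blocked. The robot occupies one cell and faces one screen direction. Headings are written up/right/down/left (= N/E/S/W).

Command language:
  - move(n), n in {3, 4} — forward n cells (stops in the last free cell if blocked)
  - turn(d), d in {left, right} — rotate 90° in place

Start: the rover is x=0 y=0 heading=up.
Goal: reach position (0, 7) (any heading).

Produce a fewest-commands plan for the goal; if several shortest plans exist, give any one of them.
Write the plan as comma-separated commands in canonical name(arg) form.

move(4), move(4)

start: x=0 y=0 heading=up
[1] after move(4): x=0 y=4 heading=up
[2] after move(4): x=0 y=7 heading=up
nothing shorter than 2 reaches the goal.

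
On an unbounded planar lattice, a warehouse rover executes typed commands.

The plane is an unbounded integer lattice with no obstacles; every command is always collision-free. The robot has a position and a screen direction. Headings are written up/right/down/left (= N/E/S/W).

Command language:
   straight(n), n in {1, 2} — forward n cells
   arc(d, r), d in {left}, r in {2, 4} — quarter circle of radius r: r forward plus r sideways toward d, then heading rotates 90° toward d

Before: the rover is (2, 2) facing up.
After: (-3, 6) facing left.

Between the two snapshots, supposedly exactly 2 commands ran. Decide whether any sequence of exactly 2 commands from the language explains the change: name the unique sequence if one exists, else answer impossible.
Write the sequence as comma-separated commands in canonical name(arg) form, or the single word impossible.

arc(left, 4), straight(1)

key: position moved to (-3,6) AND the heading swung to W — translation plus rotation needed
initial: (2, 2) facing up
1. arc(left, 4) → (-2, 6) facing left
2. straight(1) → (-3, 6) facing left
no rival 2-sequence matches.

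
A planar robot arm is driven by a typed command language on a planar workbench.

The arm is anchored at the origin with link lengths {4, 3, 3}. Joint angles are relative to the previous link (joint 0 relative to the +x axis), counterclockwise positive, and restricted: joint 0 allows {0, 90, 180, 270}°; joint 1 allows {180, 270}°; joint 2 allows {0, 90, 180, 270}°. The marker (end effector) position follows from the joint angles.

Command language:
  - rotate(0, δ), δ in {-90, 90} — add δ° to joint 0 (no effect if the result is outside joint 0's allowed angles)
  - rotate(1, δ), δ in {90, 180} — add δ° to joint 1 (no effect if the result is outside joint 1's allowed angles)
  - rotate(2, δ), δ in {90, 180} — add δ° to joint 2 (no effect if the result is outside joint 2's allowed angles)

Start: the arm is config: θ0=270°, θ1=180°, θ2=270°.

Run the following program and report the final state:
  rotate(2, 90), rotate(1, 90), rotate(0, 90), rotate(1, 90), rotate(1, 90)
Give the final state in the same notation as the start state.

config: θ0=0°, θ1=270°, θ2=0°

begin: config: θ0=270°, θ1=180°, θ2=270°
1. rotate(2, 90) → config: θ0=270°, θ1=180°, θ2=0°
2. rotate(1, 90) → config: θ0=270°, θ1=270°, θ2=0°
3. rotate(0, 90) → config: θ0=0°, θ1=270°, θ2=0°
4. rotate(1, 90) → config: θ0=0°, θ1=270°, θ2=0°
5. rotate(1, 90) → config: θ0=0°, θ1=270°, θ2=0°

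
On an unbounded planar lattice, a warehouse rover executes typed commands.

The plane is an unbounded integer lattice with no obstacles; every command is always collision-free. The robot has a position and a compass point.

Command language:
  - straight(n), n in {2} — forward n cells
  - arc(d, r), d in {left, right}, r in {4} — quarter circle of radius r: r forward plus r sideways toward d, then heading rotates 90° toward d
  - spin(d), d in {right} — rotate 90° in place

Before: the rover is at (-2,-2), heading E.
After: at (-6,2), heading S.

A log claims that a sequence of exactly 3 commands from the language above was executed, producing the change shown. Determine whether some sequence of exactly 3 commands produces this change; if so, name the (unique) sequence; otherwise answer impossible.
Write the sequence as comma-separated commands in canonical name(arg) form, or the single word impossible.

key: cell and facing (now S) both changed — the 3 commands mix motion and turning
initial: at (-2,-2), heading E
1. arc(left, 4) → at (2,2), heading N
2. arc(left, 4) → at (-2,6), heading W
3. arc(left, 4) → at (-6,2), heading S
uniquely the one of 64 3-step routes that fits.

arc(left, 4), arc(left, 4), arc(left, 4)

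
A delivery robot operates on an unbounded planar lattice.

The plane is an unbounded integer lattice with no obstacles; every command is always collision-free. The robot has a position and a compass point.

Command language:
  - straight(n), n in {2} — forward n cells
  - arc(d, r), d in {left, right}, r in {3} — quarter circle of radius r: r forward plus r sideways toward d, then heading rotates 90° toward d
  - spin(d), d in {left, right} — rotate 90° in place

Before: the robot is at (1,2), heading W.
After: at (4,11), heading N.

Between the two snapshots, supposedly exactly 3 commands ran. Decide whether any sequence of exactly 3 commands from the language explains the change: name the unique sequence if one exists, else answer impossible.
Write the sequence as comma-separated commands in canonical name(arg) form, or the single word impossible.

key: position moved to (4,11) AND the heading swung to N — translation plus rotation needed
t0: at (1,2), heading W
1. arc(right, 3) → at (-2,5), heading N
2. arc(right, 3) → at (1,8), heading E
3. arc(left, 3) → at (4,11), heading N
no rival 3-sequence matches.

arc(right, 3), arc(right, 3), arc(left, 3)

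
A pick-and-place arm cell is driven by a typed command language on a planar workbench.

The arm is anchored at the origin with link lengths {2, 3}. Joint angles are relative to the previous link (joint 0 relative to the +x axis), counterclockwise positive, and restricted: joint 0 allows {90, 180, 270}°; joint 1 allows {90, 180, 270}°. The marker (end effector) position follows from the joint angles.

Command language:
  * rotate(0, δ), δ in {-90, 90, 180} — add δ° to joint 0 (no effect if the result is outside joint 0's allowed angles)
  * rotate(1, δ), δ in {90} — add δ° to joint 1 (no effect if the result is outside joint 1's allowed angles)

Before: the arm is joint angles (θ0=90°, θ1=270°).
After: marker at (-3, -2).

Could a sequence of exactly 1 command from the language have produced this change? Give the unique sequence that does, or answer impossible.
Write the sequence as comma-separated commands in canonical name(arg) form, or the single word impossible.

rotate(0, 180)

begin: joint angles (θ0=90°, θ1=270°)
[1] after rotate(0, 180): joint angles (θ0=270°, θ1=270°)
all 4 alternatives checked — unique.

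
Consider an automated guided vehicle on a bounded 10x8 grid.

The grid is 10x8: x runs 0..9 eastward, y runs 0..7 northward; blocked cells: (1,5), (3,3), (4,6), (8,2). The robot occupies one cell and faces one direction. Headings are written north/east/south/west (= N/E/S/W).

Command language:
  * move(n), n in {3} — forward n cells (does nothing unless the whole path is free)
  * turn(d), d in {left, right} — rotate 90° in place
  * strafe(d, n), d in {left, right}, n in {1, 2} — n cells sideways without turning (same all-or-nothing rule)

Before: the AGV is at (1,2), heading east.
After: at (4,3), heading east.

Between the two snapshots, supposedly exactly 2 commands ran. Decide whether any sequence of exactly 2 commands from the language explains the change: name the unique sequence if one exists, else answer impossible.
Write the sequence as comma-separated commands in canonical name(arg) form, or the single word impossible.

key: running strafe(left, 1) before move(3) would end elsewhere — order is forced
initial: at (1,2), heading east
[1] after move(3): at (4,2), heading east
[2] after strafe(left, 1): at (4,3), heading east
no rival 2-sequence matches.

move(3), strafe(left, 1)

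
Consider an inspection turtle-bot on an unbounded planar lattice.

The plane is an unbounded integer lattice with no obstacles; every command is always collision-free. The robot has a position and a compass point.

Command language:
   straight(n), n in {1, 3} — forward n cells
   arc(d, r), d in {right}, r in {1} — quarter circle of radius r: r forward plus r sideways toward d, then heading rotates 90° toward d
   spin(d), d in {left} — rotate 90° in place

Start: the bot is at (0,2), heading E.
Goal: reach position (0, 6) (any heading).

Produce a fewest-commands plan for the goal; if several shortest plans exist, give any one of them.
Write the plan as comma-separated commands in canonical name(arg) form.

start: at (0,2), heading E
1. spin(left) → at (0,2), heading N
2. straight(1) → at (0,3), heading N
3. straight(3) → at (0,6), heading N
shorter routes all fall short; 3 is best.

spin(left), straight(1), straight(3)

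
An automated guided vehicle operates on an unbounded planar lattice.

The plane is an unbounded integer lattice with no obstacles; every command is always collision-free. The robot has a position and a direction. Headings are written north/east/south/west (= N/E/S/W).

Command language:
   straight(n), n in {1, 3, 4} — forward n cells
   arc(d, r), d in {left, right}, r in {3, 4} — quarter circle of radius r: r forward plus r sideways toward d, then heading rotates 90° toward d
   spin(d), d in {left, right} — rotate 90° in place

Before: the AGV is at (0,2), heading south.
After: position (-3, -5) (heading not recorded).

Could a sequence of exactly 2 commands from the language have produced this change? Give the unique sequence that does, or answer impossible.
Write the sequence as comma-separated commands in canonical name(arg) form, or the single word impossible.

key: order matters: swapping straight(4) and arc(right, 3) lands elsewhere
start: at (0,2), heading south
1. straight(4) → at (0,-2), heading south
2. arc(right, 3) → at (-3,-5), heading west
uniquely the one of 81 2-step routes that fits.

straight(4), arc(right, 3)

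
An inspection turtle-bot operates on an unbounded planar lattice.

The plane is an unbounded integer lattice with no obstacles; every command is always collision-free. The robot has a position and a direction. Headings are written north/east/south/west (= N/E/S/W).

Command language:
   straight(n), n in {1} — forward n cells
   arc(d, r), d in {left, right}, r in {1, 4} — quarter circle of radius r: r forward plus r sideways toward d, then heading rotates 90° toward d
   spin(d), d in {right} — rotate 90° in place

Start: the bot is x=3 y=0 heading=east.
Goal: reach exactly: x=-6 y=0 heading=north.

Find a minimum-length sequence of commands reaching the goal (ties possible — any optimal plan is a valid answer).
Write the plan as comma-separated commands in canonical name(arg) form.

spin(right), arc(right, 4), straight(1), arc(right, 4)

from: x=3 y=0 heading=east
1. spin(right) → x=3 y=0 heading=south
2. arc(right, 4) → x=-1 y=-4 heading=west
3. straight(1) → x=-2 y=-4 heading=west
4. arc(right, 4) → x=-6 y=0 heading=north
shorter routes all fall short; 4 is best.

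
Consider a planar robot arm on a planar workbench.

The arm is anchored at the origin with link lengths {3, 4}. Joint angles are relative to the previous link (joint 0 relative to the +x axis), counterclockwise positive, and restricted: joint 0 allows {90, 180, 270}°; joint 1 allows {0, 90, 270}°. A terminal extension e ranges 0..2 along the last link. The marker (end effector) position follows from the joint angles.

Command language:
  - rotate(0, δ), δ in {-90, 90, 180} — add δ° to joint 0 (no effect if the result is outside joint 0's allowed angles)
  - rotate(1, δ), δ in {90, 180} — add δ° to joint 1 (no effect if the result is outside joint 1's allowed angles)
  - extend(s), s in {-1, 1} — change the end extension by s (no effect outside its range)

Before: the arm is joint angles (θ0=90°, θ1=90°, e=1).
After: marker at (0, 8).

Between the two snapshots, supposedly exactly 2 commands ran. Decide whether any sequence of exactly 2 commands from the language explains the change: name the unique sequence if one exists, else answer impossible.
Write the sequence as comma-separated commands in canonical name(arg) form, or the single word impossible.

rotate(1, 180), rotate(1, 90)

key: running rotate(1, 90) before rotate(1, 180) would end elsewhere — order is forced
start: joint angles (θ0=90°, θ1=90°, e=1)
t=1 rotate(1, 180) ⇒ joint angles (θ0=90°, θ1=270°, e=1)
t=2 rotate(1, 90) ⇒ joint angles (θ0=90°, θ1=0°, e=1)
uniquely the one of 49 2-step routes that fits.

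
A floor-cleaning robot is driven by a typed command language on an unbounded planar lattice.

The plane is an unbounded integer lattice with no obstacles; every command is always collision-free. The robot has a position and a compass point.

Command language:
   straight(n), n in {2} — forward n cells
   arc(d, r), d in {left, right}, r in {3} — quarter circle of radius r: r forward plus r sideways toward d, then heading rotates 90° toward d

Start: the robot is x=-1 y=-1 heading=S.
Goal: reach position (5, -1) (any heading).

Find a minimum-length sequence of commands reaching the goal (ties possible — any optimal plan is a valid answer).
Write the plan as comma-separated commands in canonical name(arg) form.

arc(left, 3), arc(left, 3)

begin: x=-1 y=-1 heading=S
[1] after arc(left, 3): x=2 y=-4 heading=E
[2] after arc(left, 3): x=5 y=-1 heading=N
nothing shorter than 2 reaches the goal.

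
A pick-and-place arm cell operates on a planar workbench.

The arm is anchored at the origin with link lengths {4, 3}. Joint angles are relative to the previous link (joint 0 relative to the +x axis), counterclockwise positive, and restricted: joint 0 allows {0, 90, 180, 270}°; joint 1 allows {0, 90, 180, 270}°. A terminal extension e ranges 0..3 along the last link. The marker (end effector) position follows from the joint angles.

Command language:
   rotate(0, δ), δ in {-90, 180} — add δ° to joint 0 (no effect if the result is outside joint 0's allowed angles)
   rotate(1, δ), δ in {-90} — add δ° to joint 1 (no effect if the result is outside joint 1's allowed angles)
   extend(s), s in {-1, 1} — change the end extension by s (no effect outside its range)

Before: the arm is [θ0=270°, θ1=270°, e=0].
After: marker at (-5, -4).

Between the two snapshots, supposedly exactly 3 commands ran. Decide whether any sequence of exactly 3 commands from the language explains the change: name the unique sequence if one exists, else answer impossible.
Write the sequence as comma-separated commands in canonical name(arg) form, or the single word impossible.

extend(-1), extend(1), extend(1)

key: running extend(1) before extend(-1) would end elsewhere — order is forced
initial: [θ0=270°, θ1=270°, e=0]
[1] after extend(-1): [θ0=270°, θ1=270°, e=0]
[2] after extend(1): [θ0=270°, θ1=270°, e=1]
[3] after extend(1): [θ0=270°, θ1=270°, e=2]
no other 3-command option fits: unique.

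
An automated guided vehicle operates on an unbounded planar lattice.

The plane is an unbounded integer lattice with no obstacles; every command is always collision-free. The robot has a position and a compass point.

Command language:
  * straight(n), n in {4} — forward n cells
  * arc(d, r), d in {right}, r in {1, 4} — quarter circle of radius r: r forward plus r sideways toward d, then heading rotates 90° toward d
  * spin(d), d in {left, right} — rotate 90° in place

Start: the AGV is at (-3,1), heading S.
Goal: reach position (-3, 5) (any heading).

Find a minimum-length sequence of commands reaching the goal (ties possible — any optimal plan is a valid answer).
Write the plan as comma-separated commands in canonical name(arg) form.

from: at (-3,1), heading S
1. spin(left) → at (-3,1), heading E
2. spin(left) → at (-3,1), heading N
3. straight(4) → at (-3,5), heading N
no 2-step plan works, so 3 is optimal.

spin(left), spin(left), straight(4)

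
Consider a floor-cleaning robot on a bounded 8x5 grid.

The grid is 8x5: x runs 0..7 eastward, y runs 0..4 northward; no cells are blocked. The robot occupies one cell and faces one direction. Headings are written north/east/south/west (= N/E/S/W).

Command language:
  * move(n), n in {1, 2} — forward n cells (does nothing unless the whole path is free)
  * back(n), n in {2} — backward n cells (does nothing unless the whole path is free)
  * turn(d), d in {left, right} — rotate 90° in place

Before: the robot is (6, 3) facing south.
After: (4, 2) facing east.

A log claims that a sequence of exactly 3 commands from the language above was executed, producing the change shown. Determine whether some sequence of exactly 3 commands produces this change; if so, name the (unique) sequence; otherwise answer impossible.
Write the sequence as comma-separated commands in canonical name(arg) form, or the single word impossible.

key: cell and facing (now E) both changed — the 3 commands mix motion and turning
start: (6, 3) facing south
t=1 move(1) ⇒ (6, 2) facing south
t=2 turn(left) ⇒ (6, 2) facing east
t=3 back(2) ⇒ (4, 2) facing east
no other 3-command option fits: unique.

move(1), turn(left), back(2)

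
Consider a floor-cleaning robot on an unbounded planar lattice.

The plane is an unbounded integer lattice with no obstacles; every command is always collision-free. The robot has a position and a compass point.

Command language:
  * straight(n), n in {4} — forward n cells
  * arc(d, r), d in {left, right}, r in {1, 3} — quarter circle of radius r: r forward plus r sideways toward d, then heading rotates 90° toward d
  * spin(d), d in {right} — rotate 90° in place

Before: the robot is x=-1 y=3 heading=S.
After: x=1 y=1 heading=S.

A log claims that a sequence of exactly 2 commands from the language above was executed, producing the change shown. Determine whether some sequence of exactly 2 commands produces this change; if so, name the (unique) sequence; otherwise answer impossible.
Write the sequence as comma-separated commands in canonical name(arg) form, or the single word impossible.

arc(left, 1), arc(right, 1)

key: order matters: swapping arc(left, 1) and arc(right, 1) lands elsewhere
from: x=-1 y=3 heading=S
[1] after arc(left, 1): x=0 y=2 heading=E
[2] after arc(right, 1): x=1 y=1 heading=S
no other 2-command option fits: unique.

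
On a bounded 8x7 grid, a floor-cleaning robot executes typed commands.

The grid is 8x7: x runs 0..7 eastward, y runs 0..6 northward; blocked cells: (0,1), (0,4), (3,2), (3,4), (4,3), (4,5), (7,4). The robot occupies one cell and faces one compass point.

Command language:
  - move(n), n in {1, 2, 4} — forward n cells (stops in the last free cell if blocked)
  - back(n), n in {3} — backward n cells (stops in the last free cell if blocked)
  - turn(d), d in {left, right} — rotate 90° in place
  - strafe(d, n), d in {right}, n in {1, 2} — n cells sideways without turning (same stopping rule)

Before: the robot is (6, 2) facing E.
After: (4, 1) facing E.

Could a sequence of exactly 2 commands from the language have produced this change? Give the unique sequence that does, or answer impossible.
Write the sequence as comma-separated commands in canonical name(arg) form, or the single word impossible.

key: running strafe(right, 1) before back(3) would end elsewhere — order is forced
from: (6, 2) facing E
step 1 (back(3)): (4, 2) facing E
step 2 (strafe(right, 1)): (4, 1) facing E
no rival 2-sequence matches.

back(3), strafe(right, 1)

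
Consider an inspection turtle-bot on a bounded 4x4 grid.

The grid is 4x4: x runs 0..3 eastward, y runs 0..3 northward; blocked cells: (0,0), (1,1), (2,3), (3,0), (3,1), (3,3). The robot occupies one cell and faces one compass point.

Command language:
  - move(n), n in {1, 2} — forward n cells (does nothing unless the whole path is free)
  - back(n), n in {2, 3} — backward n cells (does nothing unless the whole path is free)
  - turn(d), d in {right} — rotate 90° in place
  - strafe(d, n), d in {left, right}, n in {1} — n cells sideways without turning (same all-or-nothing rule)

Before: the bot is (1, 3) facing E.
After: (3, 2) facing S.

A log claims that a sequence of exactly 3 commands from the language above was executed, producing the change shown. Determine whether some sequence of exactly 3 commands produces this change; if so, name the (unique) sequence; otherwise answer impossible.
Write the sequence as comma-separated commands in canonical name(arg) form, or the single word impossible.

strafe(right, 1), move(2), turn(right)

key: cell and facing (now S) both changed — the 3 commands mix motion and turning
from: (1, 3) facing E
1. strafe(right, 1) → (1, 2) facing E
2. move(2) → (3, 2) facing E
3. turn(right) → (3, 2) facing S
all 343 alternatives checked — unique.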